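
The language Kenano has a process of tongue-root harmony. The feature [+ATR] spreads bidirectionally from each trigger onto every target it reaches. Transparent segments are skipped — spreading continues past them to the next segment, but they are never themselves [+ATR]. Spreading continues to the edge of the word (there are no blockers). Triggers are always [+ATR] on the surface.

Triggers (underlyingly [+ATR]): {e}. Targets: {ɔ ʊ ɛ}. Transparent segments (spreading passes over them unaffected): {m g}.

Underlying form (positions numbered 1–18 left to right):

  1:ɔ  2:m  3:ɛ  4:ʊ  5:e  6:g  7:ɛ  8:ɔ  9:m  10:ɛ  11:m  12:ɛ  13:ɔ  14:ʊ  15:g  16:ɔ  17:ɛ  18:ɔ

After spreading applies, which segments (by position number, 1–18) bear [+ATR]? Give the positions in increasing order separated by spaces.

1 3 4 5 7 8 10 12 13 14 16 17 18

From /e/ at 5 rightward: 6 /g/ transparent; 7 /ɛ/ → [+ATR]; 8 /ɔ/ → [+ATR]; 9 /m/ transparent; 10 /ɛ/ → [+ATR]; 11 /m/ transparent; 12 /ɛ/ → [+ATR]; 13 /ɔ/ → [+ATR]; 14 /ʊ/ → [+ATR]; 15 /g/ transparent; 16 /ɔ/ → [+ATR]; 17 /ɛ/ → [+ATR]; 18 /ɔ/ → [+ATR]; word edge.
From /e/ at 5 leftward: 4 /ʊ/ → [+ATR]; 3 /ɛ/ → [+ATR]; 2 /m/ transparent; 1 /ɔ/ → [+ATR]; word edge.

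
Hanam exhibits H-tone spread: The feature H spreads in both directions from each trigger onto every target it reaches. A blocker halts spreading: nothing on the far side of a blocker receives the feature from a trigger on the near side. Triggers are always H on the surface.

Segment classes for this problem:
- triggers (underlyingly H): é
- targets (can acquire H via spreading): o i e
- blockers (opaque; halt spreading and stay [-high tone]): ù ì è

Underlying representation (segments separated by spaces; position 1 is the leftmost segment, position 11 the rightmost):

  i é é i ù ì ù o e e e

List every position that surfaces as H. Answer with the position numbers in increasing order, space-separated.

From /é/ at 2 rightward: 3 /é/ is itself a trigger — this domain ends here.
From /é/ at 2 leftward: 1 /i/ → H; word edge.
From /é/ at 3 rightward: 4 /i/ → H; 5 /ù/ blocks.
From /é/ at 3 leftward: 2 /é/ is itself a trigger — this domain ends here.
Targets with no active source: positions 8 9 10 11 stay [-high tone].

1 2 3 4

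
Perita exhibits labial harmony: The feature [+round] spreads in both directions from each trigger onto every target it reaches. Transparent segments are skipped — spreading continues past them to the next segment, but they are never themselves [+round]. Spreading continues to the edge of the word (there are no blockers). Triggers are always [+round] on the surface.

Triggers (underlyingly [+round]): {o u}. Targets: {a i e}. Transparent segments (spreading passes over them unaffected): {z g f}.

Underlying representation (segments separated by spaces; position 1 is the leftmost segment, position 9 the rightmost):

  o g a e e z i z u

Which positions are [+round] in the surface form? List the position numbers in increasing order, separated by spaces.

1 3 4 5 7 9

From /o/ at 1 rightward: 2 /g/ transparent; 3 /a/ → [+round]; 4 /e/ → [+round]; 5 /e/ → [+round]; 6 /z/ transparent; 7 /i/ → [+round]; 8 /z/ transparent; 9 /u/ is itself a trigger — this domain ends here.
From /o/ at 1 leftward: word edge.
From /u/ at 9 rightward: word edge.
From /u/ at 9 leftward: 8 /z/ transparent; 7 /i/ → [+round]; 6 /z/ transparent; 5 /e/ → [+round]; 4 /e/ → [+round]; 3 /a/ → [+round]; 2 /g/ transparent; 1 /o/ is itself a trigger — this domain ends here.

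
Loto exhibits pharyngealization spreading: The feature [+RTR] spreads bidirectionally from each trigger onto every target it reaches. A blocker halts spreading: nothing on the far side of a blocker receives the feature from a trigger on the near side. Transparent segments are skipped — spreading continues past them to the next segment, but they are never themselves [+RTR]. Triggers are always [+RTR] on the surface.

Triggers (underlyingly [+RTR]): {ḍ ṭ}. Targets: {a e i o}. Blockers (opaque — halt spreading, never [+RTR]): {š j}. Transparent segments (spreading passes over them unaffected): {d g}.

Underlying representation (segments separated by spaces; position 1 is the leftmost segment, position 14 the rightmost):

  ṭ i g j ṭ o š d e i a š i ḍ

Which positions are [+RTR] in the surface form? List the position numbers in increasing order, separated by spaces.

1 2 5 6 13 14

From /ṭ/ at 1 rightward: 2 /i/ → [+RTR]; 3 /g/ transparent; 4 /j/ blocks.
From /ṭ/ at 1 leftward: word edge.
From /ṭ/ at 5 rightward: 6 /o/ → [+RTR]; 7 /š/ blocks.
From /ṭ/ at 5 leftward: 4 /j/ blocks.
From /ḍ/ at 14 rightward: word edge.
From /ḍ/ at 14 leftward: 13 /i/ → [+RTR]; 12 /š/ blocks.
Targets with no active source: positions 9 10 11 stay [-emphatic].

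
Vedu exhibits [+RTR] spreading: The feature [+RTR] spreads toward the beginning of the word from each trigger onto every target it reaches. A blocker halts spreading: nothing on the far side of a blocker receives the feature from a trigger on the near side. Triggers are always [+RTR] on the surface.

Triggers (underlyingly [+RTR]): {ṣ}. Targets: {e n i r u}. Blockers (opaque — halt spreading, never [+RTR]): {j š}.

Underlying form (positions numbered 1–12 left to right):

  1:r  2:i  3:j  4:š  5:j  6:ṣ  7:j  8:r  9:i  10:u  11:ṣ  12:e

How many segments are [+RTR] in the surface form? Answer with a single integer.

5

From /ṣ/ at 6 leftward: 5 /j/ blocks.
From /ṣ/ at 11 leftward: 10 /u/ → [+RTR]; 9 /i/ → [+RTR]; 8 /r/ → [+RTR]; 7 /j/ blocks.
Targets with no active source: positions 1 2 12 stay [-emphatic].
[+RTR] positions on the surface: 6 8 9 10 11.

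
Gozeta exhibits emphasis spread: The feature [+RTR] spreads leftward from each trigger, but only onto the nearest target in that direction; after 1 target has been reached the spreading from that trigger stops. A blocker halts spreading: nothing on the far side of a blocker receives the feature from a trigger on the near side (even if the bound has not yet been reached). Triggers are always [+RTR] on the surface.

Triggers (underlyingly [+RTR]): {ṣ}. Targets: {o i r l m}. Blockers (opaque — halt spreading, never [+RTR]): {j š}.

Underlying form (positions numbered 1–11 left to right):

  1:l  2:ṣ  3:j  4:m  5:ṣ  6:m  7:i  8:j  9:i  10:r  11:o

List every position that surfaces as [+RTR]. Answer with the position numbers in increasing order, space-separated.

From /ṣ/ at 2 leftward: 1 /l/ → [+RTR]; bound reached.
From /ṣ/ at 5 leftward: 4 /m/ → [+RTR]; bound reached.
Targets with no active source: positions 6 7 9 10 11 stay [-emphatic].

1 2 4 5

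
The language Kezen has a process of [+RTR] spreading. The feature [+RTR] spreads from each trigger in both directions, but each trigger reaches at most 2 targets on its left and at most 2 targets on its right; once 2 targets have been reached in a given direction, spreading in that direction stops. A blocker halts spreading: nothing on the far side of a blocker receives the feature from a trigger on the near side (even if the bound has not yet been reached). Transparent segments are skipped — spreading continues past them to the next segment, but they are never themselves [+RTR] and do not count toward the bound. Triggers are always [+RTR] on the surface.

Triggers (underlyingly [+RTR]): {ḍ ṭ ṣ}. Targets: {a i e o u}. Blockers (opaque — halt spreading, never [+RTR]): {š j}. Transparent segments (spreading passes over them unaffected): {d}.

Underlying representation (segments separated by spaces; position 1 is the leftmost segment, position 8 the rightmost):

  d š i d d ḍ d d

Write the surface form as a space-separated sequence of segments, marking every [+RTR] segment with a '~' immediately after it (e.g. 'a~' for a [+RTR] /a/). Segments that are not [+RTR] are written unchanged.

From /ḍ/ at 6 rightward: 7 /d/ transparent; 8 /d/ transparent; word edge.
From /ḍ/ at 6 leftward: 5 /d/ transparent; 4 /d/ transparent; 3 /i/ → [+RTR]; 2 /š/ blocks.
[+RTR] positions on the surface: 3 6.

d š i~ d d ḍ~ d d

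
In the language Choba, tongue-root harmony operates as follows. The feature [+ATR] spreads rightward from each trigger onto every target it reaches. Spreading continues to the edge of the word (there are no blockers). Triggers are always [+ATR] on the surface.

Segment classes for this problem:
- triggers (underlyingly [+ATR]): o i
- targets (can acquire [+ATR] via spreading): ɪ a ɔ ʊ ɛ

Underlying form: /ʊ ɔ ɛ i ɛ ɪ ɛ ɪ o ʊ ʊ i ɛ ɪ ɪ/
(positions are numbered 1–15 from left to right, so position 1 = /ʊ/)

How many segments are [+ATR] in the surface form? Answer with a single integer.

From /i/ at 4 rightward: 5 /ɛ/ → [+ATR]; 6 /ɪ/ → [+ATR]; 7 /ɛ/ → [+ATR]; 8 /ɪ/ → [+ATR]; 9 /o/ is itself a trigger — this domain ends here.
From /o/ at 9 rightward: 10 /ʊ/ → [+ATR]; 11 /ʊ/ → [+ATR]; 12 /i/ is itself a trigger — this domain ends here.
From /i/ at 12 rightward: 13 /ɛ/ → [+ATR]; 14 /ɪ/ → [+ATR]; 15 /ɪ/ → [+ATR]; word edge.
Targets with no active source: positions 1 2 3 stay [-ATR].
[+ATR] positions on the surface: 4 5 6 7 8 9 10 11 12 13 14 15.

12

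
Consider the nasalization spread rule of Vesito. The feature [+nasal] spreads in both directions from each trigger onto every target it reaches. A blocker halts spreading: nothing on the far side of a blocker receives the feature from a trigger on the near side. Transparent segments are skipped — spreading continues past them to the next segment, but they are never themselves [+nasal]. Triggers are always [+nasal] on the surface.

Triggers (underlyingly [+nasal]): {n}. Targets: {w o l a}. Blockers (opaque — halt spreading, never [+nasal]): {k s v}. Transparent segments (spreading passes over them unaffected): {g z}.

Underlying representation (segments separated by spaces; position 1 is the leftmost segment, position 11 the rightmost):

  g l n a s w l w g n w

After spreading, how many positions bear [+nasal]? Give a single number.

8

From /n/ at 3 rightward: 4 /a/ → [+nasal]; 5 /s/ blocks.
From /n/ at 3 leftward: 2 /l/ → [+nasal]; 1 /g/ transparent; word edge.
From /n/ at 10 rightward: 11 /w/ → [+nasal]; word edge.
From /n/ at 10 leftward: 9 /g/ transparent; 8 /w/ → [+nasal]; 7 /l/ → [+nasal]; 6 /w/ → [+nasal]; 5 /s/ blocks.
[+nasal] positions on the surface: 2 3 4 6 7 8 10 11.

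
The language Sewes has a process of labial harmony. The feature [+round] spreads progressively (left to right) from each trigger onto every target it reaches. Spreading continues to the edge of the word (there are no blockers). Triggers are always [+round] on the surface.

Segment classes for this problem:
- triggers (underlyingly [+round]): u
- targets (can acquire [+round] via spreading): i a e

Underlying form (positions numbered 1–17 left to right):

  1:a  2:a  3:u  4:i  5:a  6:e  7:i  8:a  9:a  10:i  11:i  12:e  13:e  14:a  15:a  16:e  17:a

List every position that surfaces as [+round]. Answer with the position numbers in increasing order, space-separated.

3 4 5 6 7 8 9 10 11 12 13 14 15 16 17

From /u/ at 3 rightward: 4 /i/ → [+round]; 5 /a/ → [+round]; 6 /e/ → [+round]; 7 /i/ → [+round]; 8 /a/ → [+round]; 9 /a/ → [+round]; 10 /i/ → [+round]; 11 /i/ → [+round]; 12 /e/ → [+round]; 13 /e/ → [+round]; 14 /a/ → [+round]; 15 /a/ → [+round]; 16 /e/ → [+round]; 17 /a/ → [+round]; word edge.
Targets with no active source: positions 1 2 stay [-round].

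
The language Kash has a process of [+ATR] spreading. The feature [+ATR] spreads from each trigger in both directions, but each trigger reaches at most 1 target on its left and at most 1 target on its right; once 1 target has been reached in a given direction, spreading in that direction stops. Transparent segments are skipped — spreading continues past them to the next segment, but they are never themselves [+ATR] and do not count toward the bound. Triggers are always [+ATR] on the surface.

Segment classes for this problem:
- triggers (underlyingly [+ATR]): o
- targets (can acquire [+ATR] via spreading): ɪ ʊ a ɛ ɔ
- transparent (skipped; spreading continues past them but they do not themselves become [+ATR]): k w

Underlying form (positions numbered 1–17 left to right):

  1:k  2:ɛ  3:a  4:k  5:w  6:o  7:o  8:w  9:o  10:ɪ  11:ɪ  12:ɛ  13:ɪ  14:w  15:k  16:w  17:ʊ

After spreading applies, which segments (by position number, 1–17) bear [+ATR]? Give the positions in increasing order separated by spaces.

From /o/ at 6 rightward: 7 /o/ is itself a trigger — this domain ends here.
From /o/ at 6 leftward: 5 /w/ transparent; 4 /k/ transparent; 3 /a/ → [+ATR]; bound reached.
From /o/ at 7 rightward: 8 /w/ transparent; 9 /o/ is itself a trigger — this domain ends here.
From /o/ at 7 leftward: 6 /o/ is itself a trigger — this domain ends here.
From /o/ at 9 rightward: 10 /ɪ/ → [+ATR]; bound reached.
From /o/ at 9 leftward: 8 /w/ transparent; 7 /o/ is itself a trigger — this domain ends here.
Targets with no active source: positions 2 11 12 13 17 stay [-ATR].

3 6 7 9 10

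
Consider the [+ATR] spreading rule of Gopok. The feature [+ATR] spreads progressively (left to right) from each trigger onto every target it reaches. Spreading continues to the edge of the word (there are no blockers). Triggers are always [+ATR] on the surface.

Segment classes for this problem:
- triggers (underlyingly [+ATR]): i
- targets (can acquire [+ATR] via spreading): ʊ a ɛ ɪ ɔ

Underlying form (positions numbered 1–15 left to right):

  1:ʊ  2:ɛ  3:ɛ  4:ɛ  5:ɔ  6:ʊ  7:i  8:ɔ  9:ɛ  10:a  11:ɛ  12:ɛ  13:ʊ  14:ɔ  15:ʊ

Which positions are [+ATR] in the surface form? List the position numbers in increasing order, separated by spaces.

7 8 9 10 11 12 13 14 15

From /i/ at 7 rightward: 8 /ɔ/ → [+ATR]; 9 /ɛ/ → [+ATR]; 10 /a/ → [+ATR]; 11 /ɛ/ → [+ATR]; 12 /ɛ/ → [+ATR]; 13 /ʊ/ → [+ATR]; 14 /ɔ/ → [+ATR]; 15 /ʊ/ → [+ATR]; word edge.
Targets with no active source: positions 1 2 3 4 5 6 stay [-ATR].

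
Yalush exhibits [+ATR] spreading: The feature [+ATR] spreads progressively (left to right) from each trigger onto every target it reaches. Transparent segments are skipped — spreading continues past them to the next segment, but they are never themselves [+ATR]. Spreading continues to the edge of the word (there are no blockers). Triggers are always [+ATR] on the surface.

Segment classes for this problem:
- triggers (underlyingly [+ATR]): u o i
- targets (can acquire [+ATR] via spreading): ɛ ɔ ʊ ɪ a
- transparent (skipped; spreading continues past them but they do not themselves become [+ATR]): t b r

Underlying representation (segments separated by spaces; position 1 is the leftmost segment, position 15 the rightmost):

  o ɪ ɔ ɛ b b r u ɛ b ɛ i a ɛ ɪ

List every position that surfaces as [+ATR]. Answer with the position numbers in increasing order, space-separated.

From /o/ at 1 rightward: 2 /ɪ/ → [+ATR]; 3 /ɔ/ → [+ATR]; 4 /ɛ/ → [+ATR]; 5 /b/ transparent; 6 /b/ transparent; 7 /r/ transparent; 8 /u/ is itself a trigger — this domain ends here.
From /u/ at 8 rightward: 9 /ɛ/ → [+ATR]; 10 /b/ transparent; 11 /ɛ/ → [+ATR]; 12 /i/ is itself a trigger — this domain ends here.
From /i/ at 12 rightward: 13 /a/ → [+ATR]; 14 /ɛ/ → [+ATR]; 15 /ɪ/ → [+ATR]; word edge.

1 2 3 4 8 9 11 12 13 14 15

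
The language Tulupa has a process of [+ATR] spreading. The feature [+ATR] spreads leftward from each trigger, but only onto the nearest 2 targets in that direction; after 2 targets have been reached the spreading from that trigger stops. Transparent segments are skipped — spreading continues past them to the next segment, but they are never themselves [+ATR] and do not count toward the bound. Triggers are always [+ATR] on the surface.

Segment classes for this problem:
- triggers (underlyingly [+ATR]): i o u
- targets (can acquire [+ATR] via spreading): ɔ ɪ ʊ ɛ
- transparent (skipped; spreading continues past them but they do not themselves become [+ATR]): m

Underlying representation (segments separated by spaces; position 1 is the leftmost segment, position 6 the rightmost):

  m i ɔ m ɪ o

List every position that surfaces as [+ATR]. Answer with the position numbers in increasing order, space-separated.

From /i/ at 2 leftward: 1 /m/ transparent; word edge.
From /o/ at 6 leftward: 5 /ɪ/ → [+ATR]; 4 /m/ transparent; 3 /ɔ/ → [+ATR]; bound reached.

2 3 5 6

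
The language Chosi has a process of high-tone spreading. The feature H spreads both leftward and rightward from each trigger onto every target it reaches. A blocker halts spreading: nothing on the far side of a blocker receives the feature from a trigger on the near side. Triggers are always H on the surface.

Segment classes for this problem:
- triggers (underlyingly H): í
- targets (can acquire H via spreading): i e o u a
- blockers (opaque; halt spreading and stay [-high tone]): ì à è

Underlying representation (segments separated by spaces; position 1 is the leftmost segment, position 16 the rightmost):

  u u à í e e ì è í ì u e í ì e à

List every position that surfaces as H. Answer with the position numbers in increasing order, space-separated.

From /í/ at 4 rightward: 5 /e/ → H; 6 /e/ → H; 7 /ì/ blocks.
From /í/ at 4 leftward: 3 /à/ blocks.
From /í/ at 9 rightward: 10 /ì/ blocks.
From /í/ at 9 leftward: 8 /è/ blocks.
From /í/ at 13 rightward: 14 /ì/ blocks.
From /í/ at 13 leftward: 12 /e/ → H; 11 /u/ → H; 10 /ì/ blocks.
Targets with no active source: positions 1 2 15 stay [-high tone].

4 5 6 9 11 12 13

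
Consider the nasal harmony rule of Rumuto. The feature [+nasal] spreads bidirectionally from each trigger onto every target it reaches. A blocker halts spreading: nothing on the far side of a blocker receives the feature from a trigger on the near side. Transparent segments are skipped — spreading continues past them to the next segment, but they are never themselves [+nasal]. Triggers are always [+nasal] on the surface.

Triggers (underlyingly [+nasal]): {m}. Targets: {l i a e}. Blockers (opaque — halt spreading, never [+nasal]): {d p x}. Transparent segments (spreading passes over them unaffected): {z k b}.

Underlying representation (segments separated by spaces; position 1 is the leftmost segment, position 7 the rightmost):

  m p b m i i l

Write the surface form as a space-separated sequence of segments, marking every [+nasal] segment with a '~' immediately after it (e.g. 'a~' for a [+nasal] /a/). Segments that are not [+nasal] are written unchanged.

From /m/ at 1 rightward: 2 /p/ blocks.
From /m/ at 1 leftward: word edge.
From /m/ at 4 rightward: 5 /i/ → [+nasal]; 6 /i/ → [+nasal]; 7 /l/ → [+nasal]; word edge.
From /m/ at 4 leftward: 3 /b/ transparent; 2 /p/ blocks.
[+nasal] positions on the surface: 1 4 5 6 7.

m~ p b m~ i~ i~ l~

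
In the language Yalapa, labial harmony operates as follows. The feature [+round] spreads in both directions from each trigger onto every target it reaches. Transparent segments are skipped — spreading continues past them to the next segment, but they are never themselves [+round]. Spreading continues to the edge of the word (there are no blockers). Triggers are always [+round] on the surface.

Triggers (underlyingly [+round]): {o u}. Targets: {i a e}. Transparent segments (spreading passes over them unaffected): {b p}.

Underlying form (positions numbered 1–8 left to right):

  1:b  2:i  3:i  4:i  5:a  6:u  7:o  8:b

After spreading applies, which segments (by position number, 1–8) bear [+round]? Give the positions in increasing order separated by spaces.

From /u/ at 6 rightward: 7 /o/ is itself a trigger — this domain ends here.
From /u/ at 6 leftward: 5 /a/ → [+round]; 4 /i/ → [+round]; 3 /i/ → [+round]; 2 /i/ → [+round]; 1 /b/ transparent; word edge.
From /o/ at 7 rightward: 8 /b/ transparent; word edge.
From /o/ at 7 leftward: 6 /u/ is itself a trigger — this domain ends here.

2 3 4 5 6 7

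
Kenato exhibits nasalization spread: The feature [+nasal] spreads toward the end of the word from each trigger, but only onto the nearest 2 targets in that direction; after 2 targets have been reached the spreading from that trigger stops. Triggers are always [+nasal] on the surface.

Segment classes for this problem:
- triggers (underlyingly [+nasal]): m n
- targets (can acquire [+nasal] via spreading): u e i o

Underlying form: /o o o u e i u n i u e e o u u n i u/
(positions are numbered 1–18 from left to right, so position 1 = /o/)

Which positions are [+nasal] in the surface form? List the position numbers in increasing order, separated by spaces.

From /n/ at 8 rightward: 9 /i/ → [+nasal]; 10 /u/ → [+nasal]; bound reached.
From /n/ at 16 rightward: 17 /i/ → [+nasal]; 18 /u/ → [+nasal]; bound reached.
Targets with no active source: positions 1 2 3 4 5 6 7 11 12 13 14 15 stay [-nasal].

8 9 10 16 17 18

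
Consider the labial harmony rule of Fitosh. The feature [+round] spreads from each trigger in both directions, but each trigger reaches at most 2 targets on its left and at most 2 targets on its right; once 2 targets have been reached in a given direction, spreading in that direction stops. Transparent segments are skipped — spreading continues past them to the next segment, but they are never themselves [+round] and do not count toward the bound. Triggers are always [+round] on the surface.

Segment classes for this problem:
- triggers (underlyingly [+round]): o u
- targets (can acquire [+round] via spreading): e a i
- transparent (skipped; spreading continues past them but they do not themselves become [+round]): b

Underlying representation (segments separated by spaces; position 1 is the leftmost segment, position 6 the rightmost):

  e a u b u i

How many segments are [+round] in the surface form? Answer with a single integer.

From /u/ at 3 rightward: 4 /b/ transparent; 5 /u/ is itself a trigger — this domain ends here.
From /u/ at 3 leftward: 2 /a/ → [+round]; 1 /e/ → [+round]; bound reached.
From /u/ at 5 rightward: 6 /i/ → [+round]; word edge.
From /u/ at 5 leftward: 4 /b/ transparent; 3 /u/ is itself a trigger — this domain ends here.
[+round] positions on the surface: 1 2 3 5 6.

5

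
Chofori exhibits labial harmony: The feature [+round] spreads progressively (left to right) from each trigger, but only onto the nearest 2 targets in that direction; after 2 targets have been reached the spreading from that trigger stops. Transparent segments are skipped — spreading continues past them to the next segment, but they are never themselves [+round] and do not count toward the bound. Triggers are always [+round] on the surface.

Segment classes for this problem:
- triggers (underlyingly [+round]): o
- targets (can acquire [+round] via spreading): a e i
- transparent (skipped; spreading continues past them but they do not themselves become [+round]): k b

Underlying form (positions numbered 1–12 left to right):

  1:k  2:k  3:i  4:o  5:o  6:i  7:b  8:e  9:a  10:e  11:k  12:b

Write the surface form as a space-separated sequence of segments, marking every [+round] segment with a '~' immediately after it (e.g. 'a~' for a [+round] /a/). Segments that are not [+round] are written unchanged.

k k i o~ o~ i~ b e~ a e k b

From /o/ at 4 rightward: 5 /o/ is itself a trigger — this domain ends here.
From /o/ at 5 rightward: 6 /i/ → [+round]; 7 /b/ transparent; 8 /e/ → [+round]; bound reached.
Targets with no active source: positions 3 9 10 stay [-round].
[+round] positions on the surface: 4 5 6 8.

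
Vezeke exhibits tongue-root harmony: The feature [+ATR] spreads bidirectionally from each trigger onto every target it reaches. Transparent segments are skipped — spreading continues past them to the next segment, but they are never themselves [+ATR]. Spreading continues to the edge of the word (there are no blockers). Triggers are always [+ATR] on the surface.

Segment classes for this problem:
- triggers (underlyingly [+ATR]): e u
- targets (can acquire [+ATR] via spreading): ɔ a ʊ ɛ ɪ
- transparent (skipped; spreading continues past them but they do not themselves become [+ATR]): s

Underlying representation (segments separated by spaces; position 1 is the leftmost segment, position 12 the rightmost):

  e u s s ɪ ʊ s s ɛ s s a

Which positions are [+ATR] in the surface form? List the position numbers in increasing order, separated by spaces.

From /e/ at 1 rightward: 2 /u/ is itself a trigger — this domain ends here.
From /e/ at 1 leftward: word edge.
From /u/ at 2 rightward: 3 /s/ transparent; 4 /s/ transparent; 5 /ɪ/ → [+ATR]; 6 /ʊ/ → [+ATR]; 7 /s/ transparent; 8 /s/ transparent; 9 /ɛ/ → [+ATR]; 10 /s/ transparent; 11 /s/ transparent; 12 /a/ → [+ATR]; word edge.
From /u/ at 2 leftward: 1 /e/ is itself a trigger — this domain ends here.

1 2 5 6 9 12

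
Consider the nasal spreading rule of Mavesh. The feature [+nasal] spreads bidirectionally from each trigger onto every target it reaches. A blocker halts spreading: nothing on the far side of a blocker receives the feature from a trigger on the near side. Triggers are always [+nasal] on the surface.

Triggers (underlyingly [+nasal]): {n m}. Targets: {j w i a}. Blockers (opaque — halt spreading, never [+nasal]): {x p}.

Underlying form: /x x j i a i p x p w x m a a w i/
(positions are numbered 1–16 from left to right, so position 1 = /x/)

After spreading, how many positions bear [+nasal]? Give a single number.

5

From /m/ at 12 rightward: 13 /a/ → [+nasal]; 14 /a/ → [+nasal]; 15 /w/ → [+nasal]; 16 /i/ → [+nasal]; word edge.
From /m/ at 12 leftward: 11 /x/ blocks.
Targets with no active source: positions 3 4 5 6 10 stay [-nasal].
[+nasal] positions on the surface: 12 13 14 15 16.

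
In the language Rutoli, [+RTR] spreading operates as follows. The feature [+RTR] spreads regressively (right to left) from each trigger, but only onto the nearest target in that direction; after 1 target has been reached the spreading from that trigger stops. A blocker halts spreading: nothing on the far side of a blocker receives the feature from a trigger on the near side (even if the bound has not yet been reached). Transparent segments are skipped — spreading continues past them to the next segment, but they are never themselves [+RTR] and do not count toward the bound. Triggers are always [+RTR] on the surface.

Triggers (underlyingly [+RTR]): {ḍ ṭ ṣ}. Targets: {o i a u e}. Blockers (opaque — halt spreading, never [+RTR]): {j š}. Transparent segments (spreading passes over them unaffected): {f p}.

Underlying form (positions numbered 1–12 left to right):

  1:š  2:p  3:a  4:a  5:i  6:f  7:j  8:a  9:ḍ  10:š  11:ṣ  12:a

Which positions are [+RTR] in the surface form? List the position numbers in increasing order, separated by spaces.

From /ḍ/ at 9 leftward: 8 /a/ → [+RTR]; bound reached.
From /ṣ/ at 11 leftward: 10 /š/ blocks.
Targets with no active source: positions 3 4 5 12 stay [-emphatic].

8 9 11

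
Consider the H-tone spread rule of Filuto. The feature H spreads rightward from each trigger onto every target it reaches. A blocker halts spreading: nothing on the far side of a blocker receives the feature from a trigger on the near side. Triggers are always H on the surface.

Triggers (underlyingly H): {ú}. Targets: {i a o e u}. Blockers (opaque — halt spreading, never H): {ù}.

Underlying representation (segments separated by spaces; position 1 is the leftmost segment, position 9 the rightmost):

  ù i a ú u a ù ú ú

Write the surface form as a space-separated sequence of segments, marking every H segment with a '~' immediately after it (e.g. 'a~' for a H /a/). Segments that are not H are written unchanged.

From /ú/ at 4 rightward: 5 /u/ → H; 6 /a/ → H; 7 /ù/ blocks.
From /ú/ at 8 rightward: 9 /ú/ is itself a trigger — this domain ends here.
From /ú/ at 9 rightward: word edge.
Targets with no active source: positions 2 3 stay [-high tone].
H positions on the surface: 4 5 6 8 9.

ù i a ú~ u~ a~ ù ú~ ú~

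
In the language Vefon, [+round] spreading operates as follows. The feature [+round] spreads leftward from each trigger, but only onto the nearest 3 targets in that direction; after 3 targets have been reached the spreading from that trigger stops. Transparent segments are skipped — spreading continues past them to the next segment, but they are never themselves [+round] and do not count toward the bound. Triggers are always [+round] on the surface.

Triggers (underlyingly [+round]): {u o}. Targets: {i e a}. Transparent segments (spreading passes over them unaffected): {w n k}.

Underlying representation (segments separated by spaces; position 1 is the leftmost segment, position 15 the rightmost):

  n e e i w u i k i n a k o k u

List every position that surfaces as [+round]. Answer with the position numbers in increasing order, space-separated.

From /u/ at 6 leftward: 5 /w/ transparent; 4 /i/ → [+round]; 3 /e/ → [+round]; 2 /e/ → [+round]; bound reached.
From /o/ at 13 leftward: 12 /k/ transparent; 11 /a/ → [+round]; 10 /n/ transparent; 9 /i/ → [+round]; 8 /k/ transparent; 7 /i/ → [+round]; bound reached.
From /u/ at 15 leftward: 14 /k/ transparent; 13 /o/ is itself a trigger — this domain ends here.

2 3 4 6 7 9 11 13 15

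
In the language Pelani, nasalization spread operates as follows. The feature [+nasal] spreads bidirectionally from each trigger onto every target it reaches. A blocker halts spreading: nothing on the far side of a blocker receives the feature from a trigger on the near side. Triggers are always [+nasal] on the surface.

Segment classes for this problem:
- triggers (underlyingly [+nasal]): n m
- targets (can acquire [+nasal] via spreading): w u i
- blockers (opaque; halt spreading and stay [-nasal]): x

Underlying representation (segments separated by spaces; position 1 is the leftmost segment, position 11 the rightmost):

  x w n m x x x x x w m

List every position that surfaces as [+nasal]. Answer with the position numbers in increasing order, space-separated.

2 3 4 10 11

From /n/ at 3 rightward: 4 /m/ is itself a trigger — this domain ends here.
From /n/ at 3 leftward: 2 /w/ → [+nasal]; 1 /x/ blocks.
From /m/ at 4 rightward: 5 /x/ blocks.
From /m/ at 4 leftward: 3 /n/ is itself a trigger — this domain ends here.
From /m/ at 11 rightward: word edge.
From /m/ at 11 leftward: 10 /w/ → [+nasal]; 9 /x/ blocks.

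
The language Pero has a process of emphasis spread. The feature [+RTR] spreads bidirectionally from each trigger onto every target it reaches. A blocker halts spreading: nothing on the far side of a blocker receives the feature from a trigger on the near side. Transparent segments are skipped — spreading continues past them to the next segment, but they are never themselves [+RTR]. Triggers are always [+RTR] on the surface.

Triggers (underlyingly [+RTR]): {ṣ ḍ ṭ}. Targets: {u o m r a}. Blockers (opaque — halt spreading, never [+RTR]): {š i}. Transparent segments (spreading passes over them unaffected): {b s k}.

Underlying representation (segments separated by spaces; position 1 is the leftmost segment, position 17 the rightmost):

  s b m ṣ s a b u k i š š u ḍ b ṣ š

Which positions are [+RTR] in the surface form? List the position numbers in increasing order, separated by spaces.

From /ṣ/ at 4 rightward: 5 /s/ transparent; 6 /a/ → [+RTR]; 7 /b/ transparent; 8 /u/ → [+RTR]; 9 /k/ transparent; 10 /i/ blocks.
From /ṣ/ at 4 leftward: 3 /m/ → [+RTR]; 2 /b/ transparent; 1 /s/ transparent; word edge.
From /ḍ/ at 14 rightward: 15 /b/ transparent; 16 /ṣ/ is itself a trigger — this domain ends here.
From /ḍ/ at 14 leftward: 13 /u/ → [+RTR]; 12 /š/ blocks.
From /ṣ/ at 16 rightward: 17 /š/ blocks.
From /ṣ/ at 16 leftward: 15 /b/ transparent; 14 /ḍ/ is itself a trigger — this domain ends here.

3 4 6 8 13 14 16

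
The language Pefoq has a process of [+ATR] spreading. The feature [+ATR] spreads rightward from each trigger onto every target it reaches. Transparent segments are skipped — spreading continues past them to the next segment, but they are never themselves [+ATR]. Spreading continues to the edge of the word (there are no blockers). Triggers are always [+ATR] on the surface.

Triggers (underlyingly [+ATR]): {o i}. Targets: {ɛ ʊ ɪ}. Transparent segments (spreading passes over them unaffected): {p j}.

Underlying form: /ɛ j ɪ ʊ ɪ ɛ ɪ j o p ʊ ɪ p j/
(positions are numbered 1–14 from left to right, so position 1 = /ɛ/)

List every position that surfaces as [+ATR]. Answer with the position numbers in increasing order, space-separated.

9 11 12

From /o/ at 9 rightward: 10 /p/ transparent; 11 /ʊ/ → [+ATR]; 12 /ɪ/ → [+ATR]; 13 /p/ transparent; 14 /j/ transparent; word edge.
Targets with no active source: positions 1 3 4 5 6 7 stay [-ATR].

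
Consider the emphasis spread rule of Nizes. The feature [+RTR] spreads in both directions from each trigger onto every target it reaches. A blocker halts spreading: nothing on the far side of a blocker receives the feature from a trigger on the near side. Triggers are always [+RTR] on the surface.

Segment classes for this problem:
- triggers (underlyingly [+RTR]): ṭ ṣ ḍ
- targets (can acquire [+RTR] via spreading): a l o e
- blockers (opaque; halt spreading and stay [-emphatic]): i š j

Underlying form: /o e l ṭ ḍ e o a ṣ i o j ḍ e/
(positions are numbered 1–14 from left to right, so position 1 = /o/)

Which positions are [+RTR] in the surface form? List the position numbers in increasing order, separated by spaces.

From /ṭ/ at 4 rightward: 5 /ḍ/ is itself a trigger — this domain ends here.
From /ṭ/ at 4 leftward: 3 /l/ → [+RTR]; 2 /e/ → [+RTR]; 1 /o/ → [+RTR]; word edge.
From /ḍ/ at 5 rightward: 6 /e/ → [+RTR]; 7 /o/ → [+RTR]; 8 /a/ → [+RTR]; 9 /ṣ/ is itself a trigger — this domain ends here.
From /ḍ/ at 5 leftward: 4 /ṭ/ is itself a trigger — this domain ends here.
From /ṣ/ at 9 rightward: 10 /i/ blocks.
From /ṣ/ at 9 leftward: 8 /a/ → [+RTR]; 7 /o/ → [+RTR]; 6 /e/ → [+RTR]; 5 /ḍ/ is itself a trigger — this domain ends here.
From /ḍ/ at 13 rightward: 14 /e/ → [+RTR]; word edge.
From /ḍ/ at 13 leftward: 12 /j/ blocks.
Target with no active source: position 11 stays [-emphatic].

1 2 3 4 5 6 7 8 9 13 14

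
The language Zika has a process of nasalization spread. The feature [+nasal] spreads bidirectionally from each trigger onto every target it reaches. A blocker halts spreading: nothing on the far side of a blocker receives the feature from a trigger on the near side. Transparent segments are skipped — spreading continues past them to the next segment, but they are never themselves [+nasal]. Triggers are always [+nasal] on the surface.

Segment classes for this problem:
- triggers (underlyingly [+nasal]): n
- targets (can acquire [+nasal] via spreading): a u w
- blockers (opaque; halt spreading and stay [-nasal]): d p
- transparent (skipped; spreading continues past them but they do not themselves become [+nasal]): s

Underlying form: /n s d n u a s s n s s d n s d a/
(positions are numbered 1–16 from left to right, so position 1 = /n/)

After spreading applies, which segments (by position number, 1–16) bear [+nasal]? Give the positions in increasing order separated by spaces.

1 4 5 6 9 13

From /n/ at 1 rightward: 2 /s/ transparent; 3 /d/ blocks.
From /n/ at 1 leftward: word edge.
From /n/ at 4 rightward: 5 /u/ → [+nasal]; 6 /a/ → [+nasal]; 7 /s/ transparent; 8 /s/ transparent; 9 /n/ is itself a trigger — this domain ends here.
From /n/ at 4 leftward: 3 /d/ blocks.
From /n/ at 9 rightward: 10 /s/ transparent; 11 /s/ transparent; 12 /d/ blocks.
From /n/ at 9 leftward: 8 /s/ transparent; 7 /s/ transparent; 6 /a/ → [+nasal]; 5 /u/ → [+nasal]; 4 /n/ is itself a trigger — this domain ends here.
From /n/ at 13 rightward: 14 /s/ transparent; 15 /d/ blocks.
From /n/ at 13 leftward: 12 /d/ blocks.
Target with no active source: position 16 stays [-nasal].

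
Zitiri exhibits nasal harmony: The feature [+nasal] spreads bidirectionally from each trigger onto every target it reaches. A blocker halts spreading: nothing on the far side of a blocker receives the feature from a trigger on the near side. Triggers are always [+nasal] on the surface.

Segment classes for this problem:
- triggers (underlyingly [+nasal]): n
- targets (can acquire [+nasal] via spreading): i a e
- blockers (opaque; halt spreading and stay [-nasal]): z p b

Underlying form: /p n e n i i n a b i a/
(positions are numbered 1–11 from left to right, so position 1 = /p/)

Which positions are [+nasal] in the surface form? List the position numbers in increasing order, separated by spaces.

From /n/ at 2 rightward: 3 /e/ → [+nasal]; 4 /n/ is itself a trigger — this domain ends here.
From /n/ at 2 leftward: 1 /p/ blocks.
From /n/ at 4 rightward: 5 /i/ → [+nasal]; 6 /i/ → [+nasal]; 7 /n/ is itself a trigger — this domain ends here.
From /n/ at 4 leftward: 3 /e/ → [+nasal]; 2 /n/ is itself a trigger — this domain ends here.
From /n/ at 7 rightward: 8 /a/ → [+nasal]; 9 /b/ blocks.
From /n/ at 7 leftward: 6 /i/ → [+nasal]; 5 /i/ → [+nasal]; 4 /n/ is itself a trigger — this domain ends here.
Targets with no active source: positions 10 11 stay [-nasal].

2 3 4 5 6 7 8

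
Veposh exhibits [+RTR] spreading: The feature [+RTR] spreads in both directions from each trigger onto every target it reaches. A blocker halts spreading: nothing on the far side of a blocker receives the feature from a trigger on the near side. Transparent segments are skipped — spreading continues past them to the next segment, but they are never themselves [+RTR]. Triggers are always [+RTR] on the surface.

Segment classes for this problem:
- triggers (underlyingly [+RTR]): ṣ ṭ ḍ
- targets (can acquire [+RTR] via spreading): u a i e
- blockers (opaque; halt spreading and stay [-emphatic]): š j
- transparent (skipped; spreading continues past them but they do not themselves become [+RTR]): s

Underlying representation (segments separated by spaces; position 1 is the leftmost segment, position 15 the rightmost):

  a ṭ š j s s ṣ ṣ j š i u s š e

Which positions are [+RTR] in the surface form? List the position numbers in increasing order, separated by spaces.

From /ṭ/ at 2 rightward: 3 /š/ blocks.
From /ṭ/ at 2 leftward: 1 /a/ → [+RTR]; word edge.
From /ṣ/ at 7 rightward: 8 /ṣ/ is itself a trigger — this domain ends here.
From /ṣ/ at 7 leftward: 6 /s/ transparent; 5 /s/ transparent; 4 /j/ blocks.
From /ṣ/ at 8 rightward: 9 /j/ blocks.
From /ṣ/ at 8 leftward: 7 /ṣ/ is itself a trigger — this domain ends here.
Targets with no active source: positions 11 12 15 stay [-emphatic].

1 2 7 8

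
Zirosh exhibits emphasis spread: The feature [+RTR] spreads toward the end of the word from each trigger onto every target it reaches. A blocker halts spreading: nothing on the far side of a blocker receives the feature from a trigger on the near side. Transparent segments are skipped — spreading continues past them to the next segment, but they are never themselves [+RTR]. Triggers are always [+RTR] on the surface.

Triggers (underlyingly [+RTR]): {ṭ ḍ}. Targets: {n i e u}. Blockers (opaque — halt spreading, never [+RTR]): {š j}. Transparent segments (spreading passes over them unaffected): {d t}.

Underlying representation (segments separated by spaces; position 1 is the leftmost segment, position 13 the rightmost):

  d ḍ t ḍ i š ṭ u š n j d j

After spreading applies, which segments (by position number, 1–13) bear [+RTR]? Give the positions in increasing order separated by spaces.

From /ḍ/ at 2 rightward: 3 /t/ transparent; 4 /ḍ/ is itself a trigger — this domain ends here.
From /ḍ/ at 4 rightward: 5 /i/ → [+RTR]; 6 /š/ blocks.
From /ṭ/ at 7 rightward: 8 /u/ → [+RTR]; 9 /š/ blocks.
Target with no active source: position 10 stays [-emphatic].

2 4 5 7 8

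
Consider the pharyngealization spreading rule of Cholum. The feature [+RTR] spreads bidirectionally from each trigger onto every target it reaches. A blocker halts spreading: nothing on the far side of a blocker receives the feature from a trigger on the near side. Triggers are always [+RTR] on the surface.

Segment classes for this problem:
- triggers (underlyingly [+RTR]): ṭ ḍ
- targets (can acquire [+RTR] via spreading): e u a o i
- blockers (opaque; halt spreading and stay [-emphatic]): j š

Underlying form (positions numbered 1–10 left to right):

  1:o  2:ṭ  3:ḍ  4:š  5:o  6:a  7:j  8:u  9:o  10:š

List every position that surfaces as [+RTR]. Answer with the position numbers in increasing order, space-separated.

From /ṭ/ at 2 rightward: 3 /ḍ/ is itself a trigger — this domain ends here.
From /ṭ/ at 2 leftward: 1 /o/ → [+RTR]; word edge.
From /ḍ/ at 3 rightward: 4 /š/ blocks.
From /ḍ/ at 3 leftward: 2 /ṭ/ is itself a trigger — this domain ends here.
Targets with no active source: positions 5 6 8 9 stay [-emphatic].

1 2 3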